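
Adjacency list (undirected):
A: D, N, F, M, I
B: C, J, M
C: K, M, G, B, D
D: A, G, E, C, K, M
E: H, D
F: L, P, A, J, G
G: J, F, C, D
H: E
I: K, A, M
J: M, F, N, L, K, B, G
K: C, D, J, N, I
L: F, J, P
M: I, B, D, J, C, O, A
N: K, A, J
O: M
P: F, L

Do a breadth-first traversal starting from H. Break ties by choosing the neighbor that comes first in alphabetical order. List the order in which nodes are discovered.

H -> E -> D -> A -> C -> G -> K -> M -> F -> I -> N -> B -> J -> O -> L -> P

Visit H; enqueue E → queue [E]
Visit E; enqueue D → queue [D]
Visit D; enqueue A, C, G, K, M → queue [A, C, G, K, M]
Visit A; enqueue F, I, N → queue [C, G, K, M, F, I, N]
Visit C; enqueue B → queue [G, K, M, F, I, N, B]
Visit G; enqueue J → queue [K, M, F, I, N, B, J]
Visit K → queue [M, F, I, N, B, J]
Visit M; enqueue O → queue [F, I, N, B, J, O]
Visit F; enqueue L, P → queue [I, N, B, J, O, L, P]
Visit I → queue [N, B, J, O, L, P]
Visit N → queue [B, J, O, L, P]
Visit B → queue [J, O, L, P]
Visit J → queue [O, L, P]
Visit O → queue [L, P]
Visit L → queue [P]
Visit P → queue []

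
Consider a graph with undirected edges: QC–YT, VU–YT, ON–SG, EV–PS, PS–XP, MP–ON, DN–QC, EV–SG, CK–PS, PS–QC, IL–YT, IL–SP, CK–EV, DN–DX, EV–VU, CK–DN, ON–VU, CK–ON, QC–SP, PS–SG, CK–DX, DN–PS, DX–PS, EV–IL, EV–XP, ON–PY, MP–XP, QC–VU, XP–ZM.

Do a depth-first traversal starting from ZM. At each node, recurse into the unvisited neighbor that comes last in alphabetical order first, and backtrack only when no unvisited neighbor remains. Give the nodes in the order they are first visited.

Visit ZM
ZM → XP
XP → PS
PS → SG
SG → ON
ON → VU
VU → YT
YT → QC
QC → SP
SP → IL
IL → EV
EV → CK
CK → DX
DX → DN
ON → PY
ON → MP

ZM XP PS SG ON VU YT QC SP IL EV CK DX DN PY MP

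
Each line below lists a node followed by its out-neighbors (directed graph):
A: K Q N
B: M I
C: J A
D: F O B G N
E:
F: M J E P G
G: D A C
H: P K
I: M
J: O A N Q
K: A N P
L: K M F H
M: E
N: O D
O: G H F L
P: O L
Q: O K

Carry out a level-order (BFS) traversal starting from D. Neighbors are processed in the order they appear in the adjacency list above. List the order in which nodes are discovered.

D F O B G N M J E P H L I A C Q K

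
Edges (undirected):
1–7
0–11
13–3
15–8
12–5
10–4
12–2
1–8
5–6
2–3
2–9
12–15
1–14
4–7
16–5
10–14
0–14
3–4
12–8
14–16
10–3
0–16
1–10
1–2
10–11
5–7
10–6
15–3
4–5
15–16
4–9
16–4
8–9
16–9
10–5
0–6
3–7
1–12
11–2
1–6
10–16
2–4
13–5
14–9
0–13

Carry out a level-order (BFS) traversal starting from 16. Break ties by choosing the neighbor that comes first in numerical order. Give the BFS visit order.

16 → 0 → 4 → 5 → 9 → 10 → 14 → 15 → 6 → 11 → 13 → 2 → 3 → 7 → 12 → 8 → 1

Visit 16; enqueue 0, 4, 5, 9, 10, 14, 15 → queue [0, 4, 5, 9, 10, 14, 15]
Visit 0; enqueue 6, 11, 13 → queue [4, 5, 9, 10, 14, 15, 6, 11, 13]
Visit 4; enqueue 2, 3, 7 → queue [5, 9, 10, 14, 15, 6, 11, 13, 2, 3, 7]
Visit 5; enqueue 12 → queue [9, 10, 14, 15, 6, 11, 13, 2, 3, 7, 12]
Visit 9; enqueue 8 → queue [10, 14, 15, 6, 11, 13, 2, 3, 7, 12, 8]
Visit 10; enqueue 1 → queue [14, 15, 6, 11, 13, 2, 3, 7, 12, 8, 1]
Visit 14 → queue [15, 6, 11, 13, 2, 3, 7, 12, 8, 1]
Visit 15 → queue [6, 11, 13, 2, 3, 7, 12, 8, 1]
Visit 6 → queue [11, 13, 2, 3, 7, 12, 8, 1]
Visit 11 → queue [13, 2, 3, 7, 12, 8, 1]
Visit 13 → queue [2, 3, 7, 12, 8, 1]
Visit 2 → queue [3, 7, 12, 8, 1]
Visit 3 → queue [7, 12, 8, 1]
Visit 7 → queue [12, 8, 1]
Visit 12 → queue [8, 1]
Visit 8 → queue [1]
Visit 1 → queue []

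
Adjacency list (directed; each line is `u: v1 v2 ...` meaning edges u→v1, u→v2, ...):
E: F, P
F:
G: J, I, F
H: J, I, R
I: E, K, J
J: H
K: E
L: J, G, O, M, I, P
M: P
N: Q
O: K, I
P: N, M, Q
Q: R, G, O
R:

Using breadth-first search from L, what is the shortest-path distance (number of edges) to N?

Level 0: L
Level 1: G, I, J, M, O, P
Level 2: E, F, H, K, N, Q
Level 3: R
N first appears at level 2.

2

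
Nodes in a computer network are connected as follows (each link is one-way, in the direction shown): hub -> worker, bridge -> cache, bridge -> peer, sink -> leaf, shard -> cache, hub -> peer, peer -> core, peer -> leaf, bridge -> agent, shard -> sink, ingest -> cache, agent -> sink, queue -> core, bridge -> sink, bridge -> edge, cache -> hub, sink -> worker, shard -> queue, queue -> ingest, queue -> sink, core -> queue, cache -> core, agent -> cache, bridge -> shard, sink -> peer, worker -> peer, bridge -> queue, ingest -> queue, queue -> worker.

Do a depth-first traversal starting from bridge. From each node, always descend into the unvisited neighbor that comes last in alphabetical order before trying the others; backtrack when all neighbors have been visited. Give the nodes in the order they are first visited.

Visit bridge
bridge → sink
sink → worker
worker → peer
peer → leaf
peer → core
core → queue
queue → ingest
ingest → cache
cache → hub
bridge → shard
bridge → edge
bridge → agent

bridge sink worker peer leaf core queue ingest cache hub shard edge agent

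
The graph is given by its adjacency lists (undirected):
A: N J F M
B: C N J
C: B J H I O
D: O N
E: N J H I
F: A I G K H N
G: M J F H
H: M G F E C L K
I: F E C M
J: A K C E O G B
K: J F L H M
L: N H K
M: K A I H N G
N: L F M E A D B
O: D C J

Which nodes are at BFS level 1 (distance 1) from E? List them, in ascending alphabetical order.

H, I, J, N

Level 0: E
Level 1: H, I, J, N
Level 2: A, B, C, D, F, G, K, L, M, O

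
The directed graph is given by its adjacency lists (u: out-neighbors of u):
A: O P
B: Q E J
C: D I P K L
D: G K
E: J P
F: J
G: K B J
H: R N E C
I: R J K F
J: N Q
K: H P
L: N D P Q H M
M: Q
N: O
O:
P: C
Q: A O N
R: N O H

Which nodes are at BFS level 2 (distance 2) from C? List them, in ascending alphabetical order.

Level 0: C
Level 1: D, I, K, L, P
Level 2: F, G, H, J, M, N, Q, R
Level 3: A, B, E, O

F, G, H, J, M, N, Q, R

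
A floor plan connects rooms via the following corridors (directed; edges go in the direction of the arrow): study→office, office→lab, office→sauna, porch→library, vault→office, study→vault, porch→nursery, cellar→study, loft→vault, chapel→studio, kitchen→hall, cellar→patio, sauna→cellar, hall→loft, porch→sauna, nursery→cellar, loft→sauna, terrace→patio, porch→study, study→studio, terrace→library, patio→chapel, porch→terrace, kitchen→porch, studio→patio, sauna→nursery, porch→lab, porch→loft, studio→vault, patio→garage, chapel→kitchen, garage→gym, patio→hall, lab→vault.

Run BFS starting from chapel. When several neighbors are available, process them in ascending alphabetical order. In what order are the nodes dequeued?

Visit chapel; enqueue kitchen, studio → queue [kitchen, studio]
Visit kitchen; enqueue hall, porch → queue [studio, hall, porch]
Visit studio; enqueue patio, vault → queue [hall, porch, patio, vault]
Visit hall; enqueue loft → queue [porch, patio, vault, loft]
Visit porch; enqueue lab, library, nursery, sauna, study, terrace → queue [patio, vault, loft, lab, library, nursery, sauna, study, terrace]
Visit patio; enqueue garage → queue [vault, loft, lab, library, nursery, sauna, study, terrace, garage]
Visit vault; enqueue office → queue [loft, lab, library, nursery, sauna, study, terrace, garage, office]
Visit loft → queue [lab, library, nursery, sauna, study, terrace, garage, office]
Visit lab → queue [library, nursery, sauna, study, terrace, garage, office]
Visit library → queue [nursery, sauna, study, terrace, garage, office]
Visit nursery; enqueue cellar → queue [sauna, study, terrace, garage, office, cellar]
Visit sauna → queue [study, terrace, garage, office, cellar]
Visit study → queue [terrace, garage, office, cellar]
Visit terrace → queue [garage, office, cellar]
Visit garage; enqueue gym → queue [office, cellar, gym]
Visit office → queue [cellar, gym]
Visit cellar → queue [gym]
Visit gym → queue []

chapel, kitchen, studio, hall, porch, patio, vault, loft, lab, library, nursery, sauna, study, terrace, garage, office, cellar, gym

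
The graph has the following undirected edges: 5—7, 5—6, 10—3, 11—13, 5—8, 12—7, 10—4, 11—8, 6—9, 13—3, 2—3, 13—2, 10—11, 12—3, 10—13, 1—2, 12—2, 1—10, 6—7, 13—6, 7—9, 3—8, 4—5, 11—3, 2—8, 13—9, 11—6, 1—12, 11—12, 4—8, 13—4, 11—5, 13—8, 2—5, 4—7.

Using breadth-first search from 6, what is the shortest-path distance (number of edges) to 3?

2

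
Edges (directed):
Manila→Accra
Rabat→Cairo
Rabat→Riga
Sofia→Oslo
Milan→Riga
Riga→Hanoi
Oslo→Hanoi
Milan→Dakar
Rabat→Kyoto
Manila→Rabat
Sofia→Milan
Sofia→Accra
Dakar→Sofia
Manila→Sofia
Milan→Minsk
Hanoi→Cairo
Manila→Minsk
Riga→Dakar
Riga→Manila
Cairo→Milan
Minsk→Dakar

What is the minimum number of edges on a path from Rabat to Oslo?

4

Level 0: Rabat
Level 1: Cairo, Kyoto, Riga
Level 2: Dakar, Hanoi, Manila, Milan
Level 3: Accra, Minsk, Sofia
Level 4: Oslo
Oslo first appears at level 4.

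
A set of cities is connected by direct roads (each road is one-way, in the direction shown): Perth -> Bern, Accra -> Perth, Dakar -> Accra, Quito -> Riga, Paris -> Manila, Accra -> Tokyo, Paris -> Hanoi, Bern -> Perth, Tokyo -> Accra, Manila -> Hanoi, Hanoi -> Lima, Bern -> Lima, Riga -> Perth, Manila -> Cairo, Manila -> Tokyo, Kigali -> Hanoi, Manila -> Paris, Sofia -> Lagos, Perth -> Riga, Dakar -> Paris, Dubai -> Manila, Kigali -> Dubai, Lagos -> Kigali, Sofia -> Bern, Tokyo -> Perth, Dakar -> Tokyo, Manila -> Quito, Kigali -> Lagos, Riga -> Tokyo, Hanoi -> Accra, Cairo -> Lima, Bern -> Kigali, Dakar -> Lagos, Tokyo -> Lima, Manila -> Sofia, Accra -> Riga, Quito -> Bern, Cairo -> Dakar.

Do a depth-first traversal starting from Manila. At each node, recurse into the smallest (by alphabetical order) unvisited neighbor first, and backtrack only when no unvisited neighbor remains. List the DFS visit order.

Visit Manila
Manila → Cairo
Cairo → Dakar
Dakar → Accra
Accra → Perth
Perth → Bern
Bern → Kigali
Kigali → Dubai
Kigali → Hanoi
Hanoi → Lima
Kigali → Lagos
Perth → Riga
Riga → Tokyo
Dakar → Paris
Manila → Quito
Manila → Sofia

Manila Cairo Dakar Accra Perth Bern Kigali Dubai Hanoi Lima Lagos Riga Tokyo Paris Quito Sofia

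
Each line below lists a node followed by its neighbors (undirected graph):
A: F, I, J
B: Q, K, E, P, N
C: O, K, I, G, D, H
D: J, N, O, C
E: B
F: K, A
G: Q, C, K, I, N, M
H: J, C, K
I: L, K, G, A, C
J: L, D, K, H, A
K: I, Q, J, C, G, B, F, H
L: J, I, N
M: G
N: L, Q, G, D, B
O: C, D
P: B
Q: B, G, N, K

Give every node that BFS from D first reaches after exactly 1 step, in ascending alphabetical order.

Level 0: D
Level 1: C, J, N, O
Level 2: A, B, G, H, I, K, L, Q
Level 3: E, F, M, P

C, J, N, O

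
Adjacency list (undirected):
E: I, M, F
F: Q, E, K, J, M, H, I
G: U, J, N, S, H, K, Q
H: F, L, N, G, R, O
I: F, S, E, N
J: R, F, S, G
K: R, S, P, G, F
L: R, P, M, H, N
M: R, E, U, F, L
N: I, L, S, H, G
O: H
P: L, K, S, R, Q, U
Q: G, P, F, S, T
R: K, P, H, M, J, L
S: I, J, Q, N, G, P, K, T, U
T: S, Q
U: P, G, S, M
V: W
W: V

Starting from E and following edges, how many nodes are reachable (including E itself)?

17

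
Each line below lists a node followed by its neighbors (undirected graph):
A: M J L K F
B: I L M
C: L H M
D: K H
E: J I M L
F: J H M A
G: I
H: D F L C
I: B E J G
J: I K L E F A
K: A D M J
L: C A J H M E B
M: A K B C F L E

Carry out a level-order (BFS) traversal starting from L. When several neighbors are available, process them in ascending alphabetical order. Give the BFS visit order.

Visit L; enqueue A, B, C, E, H, J, M → queue [A, B, C, E, H, J, M]
Visit A; enqueue F, K → queue [B, C, E, H, J, M, F, K]
Visit B; enqueue I → queue [C, E, H, J, M, F, K, I]
Visit C → queue [E, H, J, M, F, K, I]
Visit E → queue [H, J, M, F, K, I]
Visit H; enqueue D → queue [J, M, F, K, I, D]
Visit J → queue [M, F, K, I, D]
Visit M → queue [F, K, I, D]
Visit F → queue [K, I, D]
Visit K → queue [I, D]
Visit I; enqueue G → queue [D, G]
Visit D → queue [G]
Visit G → queue []

L -> A -> B -> C -> E -> H -> J -> M -> F -> K -> I -> D -> G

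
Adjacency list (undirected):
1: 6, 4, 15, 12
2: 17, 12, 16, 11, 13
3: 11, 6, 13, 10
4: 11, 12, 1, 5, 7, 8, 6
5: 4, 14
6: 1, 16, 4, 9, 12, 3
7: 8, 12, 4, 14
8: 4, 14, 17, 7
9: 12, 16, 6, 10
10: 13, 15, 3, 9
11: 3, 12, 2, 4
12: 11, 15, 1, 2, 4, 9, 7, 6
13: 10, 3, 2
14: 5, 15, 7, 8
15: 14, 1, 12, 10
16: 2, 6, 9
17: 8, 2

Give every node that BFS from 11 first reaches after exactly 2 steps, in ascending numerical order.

1, 5, 6, 7, 8, 9, 10, 13, 15, 16, 17

Level 0: 11
Level 1: 2, 3, 4, 12
Level 2: 1, 5, 6, 7, 8, 9, 10, 13, 15, 16, 17
Level 3: 14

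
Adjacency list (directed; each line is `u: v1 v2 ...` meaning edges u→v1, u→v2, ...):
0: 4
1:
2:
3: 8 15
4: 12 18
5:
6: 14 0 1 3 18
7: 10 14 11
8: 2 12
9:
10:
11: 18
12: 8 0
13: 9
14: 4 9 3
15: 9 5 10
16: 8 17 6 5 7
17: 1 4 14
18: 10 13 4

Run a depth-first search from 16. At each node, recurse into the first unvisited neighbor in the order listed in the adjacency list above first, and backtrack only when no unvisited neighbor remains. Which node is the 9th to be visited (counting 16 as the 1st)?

13

Visit 16
16 → 8
8 → 2
8 → 12
12 → 0
0 → 4
4 → 18
18 → 10
18 → 13
13 → 9
16 → 17
17 → 1
17 → 14
14 → 3
3 → 15
15 → 5
16 → 6
16 → 7
7 → 11

Visit order: 16, 8, 2, 12, 0, 4, 18, 10, 13, 9, 17, 1, 14, 3, 15, 5, 6, 7, 11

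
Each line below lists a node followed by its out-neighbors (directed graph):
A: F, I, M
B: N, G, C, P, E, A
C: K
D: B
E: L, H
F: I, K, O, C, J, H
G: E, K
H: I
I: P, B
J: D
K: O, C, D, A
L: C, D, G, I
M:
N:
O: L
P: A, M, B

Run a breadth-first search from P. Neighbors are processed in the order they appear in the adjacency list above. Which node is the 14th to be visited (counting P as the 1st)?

H

Visit P; enqueue A, M, B → queue [A, M, B]
Visit A; enqueue F, I → queue [M, B, F, I]
Visit M → queue [B, F, I]
Visit B; enqueue N, G, C, E → queue [F, I, N, G, C, E]
Visit F; enqueue K, O, J, H → queue [I, N, G, C, E, K, O, J, H]
Visit I → queue [N, G, C, E, K, O, J, H]
Visit N → queue [G, C, E, K, O, J, H]
Visit G → queue [C, E, K, O, J, H]
Visit C → queue [E, K, O, J, H]
Visit E; enqueue L → queue [K, O, J, H, L]
Visit K; enqueue D → queue [O, J, H, L, D]
Visit O → queue [J, H, L, D]
Visit J → queue [H, L, D]
Visit H → queue [L, D]
Visit L → queue [D]
Visit D → queue []

Visit order: P, A, M, B, F, I, N, G, C, E, K, O, J, H, L, D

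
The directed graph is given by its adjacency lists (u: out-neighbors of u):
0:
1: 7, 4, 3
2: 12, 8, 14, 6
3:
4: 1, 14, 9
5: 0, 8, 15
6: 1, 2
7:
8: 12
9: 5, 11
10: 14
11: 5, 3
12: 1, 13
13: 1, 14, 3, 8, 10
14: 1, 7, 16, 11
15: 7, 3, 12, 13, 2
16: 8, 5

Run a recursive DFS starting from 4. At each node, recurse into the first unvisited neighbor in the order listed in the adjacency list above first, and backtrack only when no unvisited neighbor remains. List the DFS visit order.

4, 1, 7, 3, 14, 16, 8, 12, 13, 10, 5, 0, 15, 2, 6, 11, 9

Visit 4
4 → 1
1 → 7
1 → 3
4 → 14
14 → 16
16 → 8
8 → 12
12 → 13
13 → 10
16 → 5
5 → 0
5 → 15
15 → 2
2 → 6
14 → 11
4 → 9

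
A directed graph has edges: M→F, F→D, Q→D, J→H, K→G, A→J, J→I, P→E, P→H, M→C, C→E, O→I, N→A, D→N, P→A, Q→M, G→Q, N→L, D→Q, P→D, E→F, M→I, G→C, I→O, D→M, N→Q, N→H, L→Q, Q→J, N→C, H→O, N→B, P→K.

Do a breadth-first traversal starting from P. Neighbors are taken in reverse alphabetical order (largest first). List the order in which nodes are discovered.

P → K → H → E → D → A → G → O → F → Q → N → M → J → C → I → L → B

Visit P; enqueue K, H, E, D, A → queue [K, H, E, D, A]
Visit K; enqueue G → queue [H, E, D, A, G]
Visit H; enqueue O → queue [E, D, A, G, O]
Visit E; enqueue F → queue [D, A, G, O, F]
Visit D; enqueue Q, N, M → queue [A, G, O, F, Q, N, M]
Visit A; enqueue J → queue [G, O, F, Q, N, M, J]
Visit G; enqueue C → queue [O, F, Q, N, M, J, C]
Visit O; enqueue I → queue [F, Q, N, M, J, C, I]
Visit F → queue [Q, N, M, J, C, I]
Visit Q → queue [N, M, J, C, I]
Visit N; enqueue L, B → queue [M, J, C, I, L, B]
Visit M → queue [J, C, I, L, B]
Visit J → queue [C, I, L, B]
Visit C → queue [I, L, B]
Visit I → queue [L, B]
Visit L → queue [B]
Visit B → queue []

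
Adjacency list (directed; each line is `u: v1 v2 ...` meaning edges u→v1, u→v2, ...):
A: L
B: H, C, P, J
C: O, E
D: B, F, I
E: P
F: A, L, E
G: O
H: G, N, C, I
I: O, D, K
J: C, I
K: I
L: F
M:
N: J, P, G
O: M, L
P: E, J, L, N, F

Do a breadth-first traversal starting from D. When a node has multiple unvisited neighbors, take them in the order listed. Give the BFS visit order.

D → B → F → I → H → C → P → J → A → L → E → O → K → G → N → M

Visit D; enqueue B, F, I → queue [B, F, I]
Visit B; enqueue H, C, P, J → queue [F, I, H, C, P, J]
Visit F; enqueue A, L, E → queue [I, H, C, P, J, A, L, E]
Visit I; enqueue O, K → queue [H, C, P, J, A, L, E, O, K]
Visit H; enqueue G, N → queue [C, P, J, A, L, E, O, K, G, N]
Visit C → queue [P, J, A, L, E, O, K, G, N]
Visit P → queue [J, A, L, E, O, K, G, N]
Visit J → queue [A, L, E, O, K, G, N]
Visit A → queue [L, E, O, K, G, N]
Visit L → queue [E, O, K, G, N]
Visit E → queue [O, K, G, N]
Visit O; enqueue M → queue [K, G, N, M]
Visit K → queue [G, N, M]
Visit G → queue [N, M]
Visit N → queue [M]
Visit M → queue []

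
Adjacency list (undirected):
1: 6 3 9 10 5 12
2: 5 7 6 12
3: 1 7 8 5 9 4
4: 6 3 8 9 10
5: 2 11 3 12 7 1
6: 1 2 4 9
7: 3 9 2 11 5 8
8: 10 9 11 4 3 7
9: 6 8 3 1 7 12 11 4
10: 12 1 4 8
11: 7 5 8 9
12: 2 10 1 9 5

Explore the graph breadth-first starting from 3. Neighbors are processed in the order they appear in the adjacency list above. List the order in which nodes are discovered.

3 → 1 → 7 → 8 → 5 → 9 → 4 → 6 → 10 → 12 → 2 → 11

Visit 3; enqueue 1, 7, 8, 5, 9, 4 → queue [1, 7, 8, 5, 9, 4]
Visit 1; enqueue 6, 10, 12 → queue [7, 8, 5, 9, 4, 6, 10, 12]
Visit 7; enqueue 2, 11 → queue [8, 5, 9, 4, 6, 10, 12, 2, 11]
Visit 8 → queue [5, 9, 4, 6, 10, 12, 2, 11]
Visit 5 → queue [9, 4, 6, 10, 12, 2, 11]
Visit 9 → queue [4, 6, 10, 12, 2, 11]
Visit 4 → queue [6, 10, 12, 2, 11]
Visit 6 → queue [10, 12, 2, 11]
Visit 10 → queue [12, 2, 11]
Visit 12 → queue [2, 11]
Visit 2 → queue [11]
Visit 11 → queue []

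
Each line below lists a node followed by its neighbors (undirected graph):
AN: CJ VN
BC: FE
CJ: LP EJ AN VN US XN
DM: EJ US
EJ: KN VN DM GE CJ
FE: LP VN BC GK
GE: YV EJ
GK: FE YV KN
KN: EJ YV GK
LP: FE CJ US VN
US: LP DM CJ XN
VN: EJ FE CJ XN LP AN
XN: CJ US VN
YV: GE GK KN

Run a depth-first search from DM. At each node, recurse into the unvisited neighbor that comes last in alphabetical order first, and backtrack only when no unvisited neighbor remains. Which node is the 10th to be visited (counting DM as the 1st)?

Visit DM
DM → US
US → XN
XN → VN
VN → LP
LP → FE
FE → GK
GK → YV
YV → KN
KN → EJ
EJ → GE
EJ → CJ
CJ → AN
FE → BC

Visit order: DM, US, XN, VN, LP, FE, GK, YV, KN, EJ, GE, CJ, AN, BC

EJ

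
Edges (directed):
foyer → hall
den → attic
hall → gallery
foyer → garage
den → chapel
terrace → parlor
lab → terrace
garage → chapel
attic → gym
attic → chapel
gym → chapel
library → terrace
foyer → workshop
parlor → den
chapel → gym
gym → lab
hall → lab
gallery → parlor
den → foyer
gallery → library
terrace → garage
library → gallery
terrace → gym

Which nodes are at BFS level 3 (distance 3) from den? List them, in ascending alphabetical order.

gallery, lab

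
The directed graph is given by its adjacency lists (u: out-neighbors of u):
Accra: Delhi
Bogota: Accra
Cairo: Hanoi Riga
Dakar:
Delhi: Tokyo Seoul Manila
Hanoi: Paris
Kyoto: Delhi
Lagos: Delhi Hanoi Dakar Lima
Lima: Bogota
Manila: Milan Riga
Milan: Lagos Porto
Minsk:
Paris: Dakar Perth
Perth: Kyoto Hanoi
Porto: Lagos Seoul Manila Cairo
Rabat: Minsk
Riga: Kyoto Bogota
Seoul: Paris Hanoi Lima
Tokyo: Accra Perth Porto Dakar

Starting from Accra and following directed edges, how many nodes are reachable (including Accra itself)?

BFS from Accra visits: Accra, Delhi, Tokyo, Seoul, Manila, Perth, Porto, Dakar, Paris, Hanoi, Lima, Milan, Riga, Kyoto, Lagos, Cairo, Bogota
Reachable nodes: 17 of 19 total.

17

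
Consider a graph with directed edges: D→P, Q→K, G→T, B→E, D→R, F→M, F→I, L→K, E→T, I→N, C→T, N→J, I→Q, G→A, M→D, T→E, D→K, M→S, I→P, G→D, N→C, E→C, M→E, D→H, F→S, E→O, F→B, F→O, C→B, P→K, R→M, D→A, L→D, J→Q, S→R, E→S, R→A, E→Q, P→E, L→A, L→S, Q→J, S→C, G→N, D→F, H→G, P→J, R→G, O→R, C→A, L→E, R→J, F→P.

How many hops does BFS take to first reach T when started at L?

Level 0: L
Level 1: A, D, E, K, S
Level 2: C, F, H, O, P, Q, R, T
Level 3: B, G, I, J, M
Level 4: N
T first appears at level 2.

2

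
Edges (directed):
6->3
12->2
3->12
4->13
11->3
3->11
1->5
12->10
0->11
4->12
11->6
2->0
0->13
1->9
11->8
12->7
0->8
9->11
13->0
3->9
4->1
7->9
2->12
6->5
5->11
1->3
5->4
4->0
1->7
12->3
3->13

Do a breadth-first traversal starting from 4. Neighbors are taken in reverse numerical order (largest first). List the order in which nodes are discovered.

Visit 4; enqueue 13, 12, 1, 0 → queue [13, 12, 1, 0]
Visit 13 → queue [12, 1, 0]
Visit 12; enqueue 10, 7, 3, 2 → queue [1, 0, 10, 7, 3, 2]
Visit 1; enqueue 9, 5 → queue [0, 10, 7, 3, 2, 9, 5]
Visit 0; enqueue 11, 8 → queue [10, 7, 3, 2, 9, 5, 11, 8]
Visit 10 → queue [7, 3, 2, 9, 5, 11, 8]
Visit 7 → queue [3, 2, 9, 5, 11, 8]
Visit 3 → queue [2, 9, 5, 11, 8]
Visit 2 → queue [9, 5, 11, 8]
Visit 9 → queue [5, 11, 8]
Visit 5 → queue [11, 8]
Visit 11; enqueue 6 → queue [8, 6]
Visit 8 → queue [6]
Visit 6 → queue []

4, 13, 12, 1, 0, 10, 7, 3, 2, 9, 5, 11, 8, 6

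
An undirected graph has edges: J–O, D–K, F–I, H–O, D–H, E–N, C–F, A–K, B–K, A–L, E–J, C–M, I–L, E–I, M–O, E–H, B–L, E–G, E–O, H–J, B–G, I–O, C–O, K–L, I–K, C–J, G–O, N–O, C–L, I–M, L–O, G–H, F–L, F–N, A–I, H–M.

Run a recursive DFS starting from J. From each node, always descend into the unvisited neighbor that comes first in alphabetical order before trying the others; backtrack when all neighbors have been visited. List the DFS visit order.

Visit J
J → C
C → F
F → I
I → A
A → K
K → B
B → G
G → E
E → H
H → D
H → M
M → O
O → L
O → N

J -> C -> F -> I -> A -> K -> B -> G -> E -> H -> D -> M -> O -> L -> N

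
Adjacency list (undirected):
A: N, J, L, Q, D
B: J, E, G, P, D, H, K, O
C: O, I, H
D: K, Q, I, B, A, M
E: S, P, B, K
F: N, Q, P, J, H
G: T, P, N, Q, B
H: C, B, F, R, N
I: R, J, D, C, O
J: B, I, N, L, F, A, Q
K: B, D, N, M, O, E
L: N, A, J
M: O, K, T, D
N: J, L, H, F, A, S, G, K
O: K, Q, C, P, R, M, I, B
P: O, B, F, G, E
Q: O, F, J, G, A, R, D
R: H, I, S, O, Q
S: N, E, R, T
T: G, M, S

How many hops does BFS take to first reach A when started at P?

Level 0: P
Level 1: B, E, F, G, O
Level 2: C, D, H, I, J, K, M, N, Q, R, S, T
Level 3: A, L
A first appears at level 3.

3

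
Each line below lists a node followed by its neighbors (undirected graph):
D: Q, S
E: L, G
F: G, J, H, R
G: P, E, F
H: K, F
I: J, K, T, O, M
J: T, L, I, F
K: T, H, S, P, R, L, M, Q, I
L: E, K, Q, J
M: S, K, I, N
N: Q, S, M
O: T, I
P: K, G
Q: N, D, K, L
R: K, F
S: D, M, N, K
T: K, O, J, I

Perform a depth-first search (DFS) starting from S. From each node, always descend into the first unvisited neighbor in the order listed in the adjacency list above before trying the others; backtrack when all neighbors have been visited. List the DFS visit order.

S → D → Q → N → M → K → T → O → I → J → L → E → G → P → F → H → R

Visit S
S → D
D → Q
Q → N
N → M
M → K
K → T
T → O
O → I
I → J
J → L
L → E
E → G
G → P
G → F
F → H
F → R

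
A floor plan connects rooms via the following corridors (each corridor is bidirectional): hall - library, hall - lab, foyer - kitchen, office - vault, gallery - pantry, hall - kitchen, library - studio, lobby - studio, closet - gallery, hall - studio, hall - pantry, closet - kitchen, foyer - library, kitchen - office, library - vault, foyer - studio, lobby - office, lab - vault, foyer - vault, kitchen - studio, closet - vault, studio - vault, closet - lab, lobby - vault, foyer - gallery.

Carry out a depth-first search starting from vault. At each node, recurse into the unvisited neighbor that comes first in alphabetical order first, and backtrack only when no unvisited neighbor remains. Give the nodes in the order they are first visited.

Visit vault
vault → closet
closet → gallery
gallery → foyer
foyer → kitchen
kitchen → hall
hall → lab
hall → library
library → studio
studio → lobby
lobby → office
hall → pantry

vault closet gallery foyer kitchen hall lab library studio lobby office pantry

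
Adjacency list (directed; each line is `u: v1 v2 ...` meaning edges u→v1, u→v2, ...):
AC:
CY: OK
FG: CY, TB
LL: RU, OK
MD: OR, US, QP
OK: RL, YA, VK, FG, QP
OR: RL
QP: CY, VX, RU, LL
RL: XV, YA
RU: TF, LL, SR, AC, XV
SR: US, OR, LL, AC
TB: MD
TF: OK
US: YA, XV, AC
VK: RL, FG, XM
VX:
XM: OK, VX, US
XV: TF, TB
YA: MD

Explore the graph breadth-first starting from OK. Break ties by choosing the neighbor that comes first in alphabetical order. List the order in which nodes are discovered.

OK → FG → QP → RL → VK → YA → CY → TB → LL → RU → VX → XV → XM → MD → AC → SR → TF → US → OR

Visit OK; enqueue FG, QP, RL, VK, YA → queue [FG, QP, RL, VK, YA]
Visit FG; enqueue CY, TB → queue [QP, RL, VK, YA, CY, TB]
Visit QP; enqueue LL, RU, VX → queue [RL, VK, YA, CY, TB, LL, RU, VX]
Visit RL; enqueue XV → queue [VK, YA, CY, TB, LL, RU, VX, XV]
Visit VK; enqueue XM → queue [YA, CY, TB, LL, RU, VX, XV, XM]
Visit YA; enqueue MD → queue [CY, TB, LL, RU, VX, XV, XM, MD]
Visit CY → queue [TB, LL, RU, VX, XV, XM, MD]
Visit TB → queue [LL, RU, VX, XV, XM, MD]
Visit LL → queue [RU, VX, XV, XM, MD]
Visit RU; enqueue AC, SR, TF → queue [VX, XV, XM, MD, AC, SR, TF]
Visit VX → queue [XV, XM, MD, AC, SR, TF]
Visit XV → queue [XM, MD, AC, SR, TF]
Visit XM; enqueue US → queue [MD, AC, SR, TF, US]
Visit MD; enqueue OR → queue [AC, SR, TF, US, OR]
Visit AC → queue [SR, TF, US, OR]
Visit SR → queue [TF, US, OR]
Visit TF → queue [US, OR]
Visit US → queue [OR]
Visit OR → queue []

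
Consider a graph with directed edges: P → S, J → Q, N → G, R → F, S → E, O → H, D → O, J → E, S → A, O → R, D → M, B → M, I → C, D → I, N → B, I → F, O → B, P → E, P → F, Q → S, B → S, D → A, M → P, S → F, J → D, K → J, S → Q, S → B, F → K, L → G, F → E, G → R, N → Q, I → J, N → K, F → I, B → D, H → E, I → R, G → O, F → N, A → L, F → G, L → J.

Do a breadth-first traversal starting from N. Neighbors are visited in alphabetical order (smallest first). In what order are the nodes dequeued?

Visit N; enqueue B, G, K, Q → queue [B, G, K, Q]
Visit B; enqueue D, M, S → queue [G, K, Q, D, M, S]
Visit G; enqueue O, R → queue [K, Q, D, M, S, O, R]
Visit K; enqueue J → queue [Q, D, M, S, O, R, J]
Visit Q → queue [D, M, S, O, R, J]
Visit D; enqueue A, I → queue [M, S, O, R, J, A, I]
Visit M; enqueue P → queue [S, O, R, J, A, I, P]
Visit S; enqueue E, F → queue [O, R, J, A, I, P, E, F]
Visit O; enqueue H → queue [R, J, A, I, P, E, F, H]
Visit R → queue [J, A, I, P, E, F, H]
Visit J → queue [A, I, P, E, F, H]
Visit A; enqueue L → queue [I, P, E, F, H, L]
Visit I; enqueue C → queue [P, E, F, H, L, C]
Visit P → queue [E, F, H, L, C]
Visit E → queue [F, H, L, C]
Visit F → queue [H, L, C]
Visit H → queue [L, C]
Visit L → queue [C]
Visit C → queue []

N → B → G → K → Q → D → M → S → O → R → J → A → I → P → E → F → H → L → C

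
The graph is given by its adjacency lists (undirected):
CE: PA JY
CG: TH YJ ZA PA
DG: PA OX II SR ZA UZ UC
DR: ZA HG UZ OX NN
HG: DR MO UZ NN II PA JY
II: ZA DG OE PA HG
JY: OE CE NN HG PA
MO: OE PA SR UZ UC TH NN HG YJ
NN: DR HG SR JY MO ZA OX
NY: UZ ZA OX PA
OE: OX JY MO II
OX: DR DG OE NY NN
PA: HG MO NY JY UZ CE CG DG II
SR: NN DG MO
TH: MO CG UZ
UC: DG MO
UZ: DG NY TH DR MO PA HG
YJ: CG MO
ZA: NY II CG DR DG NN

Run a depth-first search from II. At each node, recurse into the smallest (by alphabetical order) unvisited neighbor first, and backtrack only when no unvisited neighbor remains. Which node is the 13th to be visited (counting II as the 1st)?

SR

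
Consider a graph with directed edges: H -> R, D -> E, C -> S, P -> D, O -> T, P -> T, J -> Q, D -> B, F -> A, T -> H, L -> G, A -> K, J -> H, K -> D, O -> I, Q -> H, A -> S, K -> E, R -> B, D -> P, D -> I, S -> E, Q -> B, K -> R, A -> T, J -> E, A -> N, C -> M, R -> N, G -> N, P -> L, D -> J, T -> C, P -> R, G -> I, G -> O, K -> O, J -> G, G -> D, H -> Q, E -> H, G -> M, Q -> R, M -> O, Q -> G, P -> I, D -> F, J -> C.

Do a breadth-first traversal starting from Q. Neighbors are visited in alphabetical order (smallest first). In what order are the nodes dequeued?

Q B G H R D I M N O E F J P T A C L K S

Visit Q; enqueue B, G, H, R → queue [B, G, H, R]
Visit B → queue [G, H, R]
Visit G; enqueue D, I, M, N, O → queue [H, R, D, I, M, N, O]
Visit H → queue [R, D, I, M, N, O]
Visit R → queue [D, I, M, N, O]
Visit D; enqueue E, F, J, P → queue [I, M, N, O, E, F, J, P]
Visit I → queue [M, N, O, E, F, J, P]
Visit M → queue [N, O, E, F, J, P]
Visit N → queue [O, E, F, J, P]
Visit O; enqueue T → queue [E, F, J, P, T]
Visit E → queue [F, J, P, T]
Visit F; enqueue A → queue [J, P, T, A]
Visit J; enqueue C → queue [P, T, A, C]
Visit P; enqueue L → queue [T, A, C, L]
Visit T → queue [A, C, L]
Visit A; enqueue K, S → queue [C, L, K, S]
Visit C → queue [L, K, S]
Visit L → queue [K, S]
Visit K → queue [S]
Visit S → queue []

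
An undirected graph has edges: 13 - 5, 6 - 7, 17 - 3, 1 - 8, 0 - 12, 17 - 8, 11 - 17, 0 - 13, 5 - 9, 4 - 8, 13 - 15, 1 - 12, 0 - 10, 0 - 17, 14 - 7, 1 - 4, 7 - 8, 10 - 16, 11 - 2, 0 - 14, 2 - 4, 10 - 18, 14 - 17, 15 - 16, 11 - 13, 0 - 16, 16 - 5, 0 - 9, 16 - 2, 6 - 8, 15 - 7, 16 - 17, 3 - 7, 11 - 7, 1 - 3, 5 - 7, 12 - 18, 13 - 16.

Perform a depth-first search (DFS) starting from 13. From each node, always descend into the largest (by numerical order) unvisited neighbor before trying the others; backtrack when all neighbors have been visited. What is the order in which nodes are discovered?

Visit 13
13 → 16
16 → 17
17 → 14
14 → 7
7 → 15
7 → 11
11 → 2
2 → 4
4 → 8
8 → 6
8 → 1
1 → 12
12 → 18
18 → 10
10 → 0
0 → 9
9 → 5
1 → 3

13, 16, 17, 14, 7, 15, 11, 2, 4, 8, 6, 1, 12, 18, 10, 0, 9, 5, 3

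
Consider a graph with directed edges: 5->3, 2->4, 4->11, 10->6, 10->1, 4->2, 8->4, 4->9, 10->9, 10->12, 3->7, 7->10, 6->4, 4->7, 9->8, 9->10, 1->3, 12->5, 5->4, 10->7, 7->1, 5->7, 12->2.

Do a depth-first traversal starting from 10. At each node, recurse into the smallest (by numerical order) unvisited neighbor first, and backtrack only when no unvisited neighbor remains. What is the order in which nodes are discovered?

Visit 10
10 → 1
1 → 3
3 → 7
10 → 6
6 → 4
4 → 2
4 → 9
9 → 8
4 → 11
10 → 12
12 → 5

10, 1, 3, 7, 6, 4, 2, 9, 8, 11, 12, 5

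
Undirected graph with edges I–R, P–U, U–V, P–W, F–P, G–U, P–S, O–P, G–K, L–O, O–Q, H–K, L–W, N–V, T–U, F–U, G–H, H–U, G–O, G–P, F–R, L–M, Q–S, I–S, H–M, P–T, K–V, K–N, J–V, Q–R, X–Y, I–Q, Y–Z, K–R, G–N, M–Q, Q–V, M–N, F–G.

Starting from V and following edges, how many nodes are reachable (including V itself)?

BFS from V visits: V, U, Q, N, K, J, T, P, H, G, F, S, R, O, M, I, W, L
Reachable nodes: 18 of 21 total.

18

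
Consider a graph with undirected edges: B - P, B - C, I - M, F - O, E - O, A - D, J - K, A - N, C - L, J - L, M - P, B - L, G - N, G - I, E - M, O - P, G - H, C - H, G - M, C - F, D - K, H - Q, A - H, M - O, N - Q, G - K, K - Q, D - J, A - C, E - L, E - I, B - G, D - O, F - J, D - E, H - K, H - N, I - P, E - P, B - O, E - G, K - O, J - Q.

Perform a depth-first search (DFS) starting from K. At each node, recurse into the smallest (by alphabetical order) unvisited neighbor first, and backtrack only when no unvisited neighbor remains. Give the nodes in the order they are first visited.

Visit K
K → D
D → A
A → C
C → B
B → G
G → E
E → I
I → M
M → O
O → F
F → J
J → L
J → Q
Q → H
H → N
O → P

K → D → A → C → B → G → E → I → M → O → F → J → L → Q → H → N → P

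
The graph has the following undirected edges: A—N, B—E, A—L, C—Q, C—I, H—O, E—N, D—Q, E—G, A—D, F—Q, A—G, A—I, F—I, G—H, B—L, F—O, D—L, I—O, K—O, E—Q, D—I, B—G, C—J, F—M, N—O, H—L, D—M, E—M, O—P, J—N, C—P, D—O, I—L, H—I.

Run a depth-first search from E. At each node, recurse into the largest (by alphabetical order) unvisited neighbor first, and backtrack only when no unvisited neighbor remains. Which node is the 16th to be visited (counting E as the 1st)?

M

Visit E
E → Q
Q → F
F → O
O → P
P → C
C → J
J → N
N → A
A → L
L → I
I → H
H → G
G → B
I → D
D → M
O → K

Visit order: E, Q, F, O, P, C, J, N, A, L, I, H, G, B, D, M, K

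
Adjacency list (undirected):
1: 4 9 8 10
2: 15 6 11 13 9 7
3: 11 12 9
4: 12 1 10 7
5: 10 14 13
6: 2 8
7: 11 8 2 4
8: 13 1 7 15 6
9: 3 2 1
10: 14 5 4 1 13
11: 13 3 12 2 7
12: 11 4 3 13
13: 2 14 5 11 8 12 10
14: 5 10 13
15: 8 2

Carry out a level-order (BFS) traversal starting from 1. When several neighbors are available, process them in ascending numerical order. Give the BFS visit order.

1 -> 4 -> 8 -> 9 -> 10 -> 7 -> 12 -> 6 -> 13 -> 15 -> 2 -> 3 -> 5 -> 14 -> 11

Visit 1; enqueue 4, 8, 9, 10 → queue [4, 8, 9, 10]
Visit 4; enqueue 7, 12 → queue [8, 9, 10, 7, 12]
Visit 8; enqueue 6, 13, 15 → queue [9, 10, 7, 12, 6, 13, 15]
Visit 9; enqueue 2, 3 → queue [10, 7, 12, 6, 13, 15, 2, 3]
Visit 10; enqueue 5, 14 → queue [7, 12, 6, 13, 15, 2, 3, 5, 14]
Visit 7; enqueue 11 → queue [12, 6, 13, 15, 2, 3, 5, 14, 11]
Visit 12 → queue [6, 13, 15, 2, 3, 5, 14, 11]
Visit 6 → queue [13, 15, 2, 3, 5, 14, 11]
Visit 13 → queue [15, 2, 3, 5, 14, 11]
Visit 15 → queue [2, 3, 5, 14, 11]
Visit 2 → queue [3, 5, 14, 11]
Visit 3 → queue [5, 14, 11]
Visit 5 → queue [14, 11]
Visit 14 → queue [11]
Visit 11 → queue []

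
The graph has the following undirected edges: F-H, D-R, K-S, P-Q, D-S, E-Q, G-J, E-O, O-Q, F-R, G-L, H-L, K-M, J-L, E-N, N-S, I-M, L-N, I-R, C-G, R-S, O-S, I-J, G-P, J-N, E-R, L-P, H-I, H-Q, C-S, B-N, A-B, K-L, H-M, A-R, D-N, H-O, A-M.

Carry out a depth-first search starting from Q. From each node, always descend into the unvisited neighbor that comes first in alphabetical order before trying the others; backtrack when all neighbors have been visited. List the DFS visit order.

Visit Q
Q → E
E → N
N → B
B → A
A → M
M → H
H → F
F → R
R → D
D → S
S → C
C → G
G → J
J → I
J → L
L → K
L → P
S → O

Q E N B A M H F R D S C G J I L K P O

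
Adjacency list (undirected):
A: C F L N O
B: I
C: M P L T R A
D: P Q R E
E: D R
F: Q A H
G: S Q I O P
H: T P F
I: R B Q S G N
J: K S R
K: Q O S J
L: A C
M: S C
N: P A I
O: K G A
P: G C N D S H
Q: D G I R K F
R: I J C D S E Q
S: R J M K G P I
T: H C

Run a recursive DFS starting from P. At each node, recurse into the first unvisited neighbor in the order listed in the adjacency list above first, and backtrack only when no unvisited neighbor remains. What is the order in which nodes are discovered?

P, G, S, R, I, B, Q, D, E, K, O, A, C, M, L, T, H, F, N, J

Visit P
P → G
G → S
S → R
R → I
I → B
I → Q
Q → D
D → E
Q → K
K → O
O → A
A → C
C → M
C → L
C → T
T → H
H → F
A → N
K → J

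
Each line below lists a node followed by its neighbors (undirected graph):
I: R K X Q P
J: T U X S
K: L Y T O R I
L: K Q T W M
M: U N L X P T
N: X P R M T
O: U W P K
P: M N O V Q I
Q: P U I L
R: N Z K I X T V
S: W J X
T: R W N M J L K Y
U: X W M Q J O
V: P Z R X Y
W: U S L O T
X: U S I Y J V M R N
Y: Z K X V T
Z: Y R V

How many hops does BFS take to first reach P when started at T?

2

Level 0: T
Level 1: J, K, L, M, N, R, W, Y
Level 2: I, O, P, Q, S, U, V, X, Z
P first appears at level 2.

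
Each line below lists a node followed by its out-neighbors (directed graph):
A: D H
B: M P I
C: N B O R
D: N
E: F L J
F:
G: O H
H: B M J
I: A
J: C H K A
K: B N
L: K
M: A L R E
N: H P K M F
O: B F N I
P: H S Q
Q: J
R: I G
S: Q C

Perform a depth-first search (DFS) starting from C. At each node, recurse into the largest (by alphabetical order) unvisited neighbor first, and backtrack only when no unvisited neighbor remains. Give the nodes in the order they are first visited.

C, R, I, A, H, M, L, K, N, P, S, Q, J, F, B, E, D, G, O

Visit C
C → R
R → I
I → A
A → H
H → M
M → L
L → K
K → N
N → P
P → S
S → Q
Q → J
N → F
K → B
M → E
A → D
R → G
G → O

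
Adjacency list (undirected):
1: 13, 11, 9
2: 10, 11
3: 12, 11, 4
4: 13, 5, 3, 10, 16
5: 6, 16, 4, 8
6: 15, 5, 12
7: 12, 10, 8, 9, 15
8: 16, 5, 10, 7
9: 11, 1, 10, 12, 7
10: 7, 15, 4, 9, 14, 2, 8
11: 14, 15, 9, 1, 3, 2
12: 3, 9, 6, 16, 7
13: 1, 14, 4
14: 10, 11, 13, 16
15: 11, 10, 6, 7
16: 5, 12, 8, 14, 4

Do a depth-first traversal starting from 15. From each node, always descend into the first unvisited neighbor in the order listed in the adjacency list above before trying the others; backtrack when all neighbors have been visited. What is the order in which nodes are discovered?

Visit 15
15 → 11
11 → 14
14 → 10
10 → 7
7 → 12
12 → 3
3 → 4
4 → 13
13 → 1
1 → 9
4 → 5
5 → 6
5 → 16
16 → 8
10 → 2

15, 11, 14, 10, 7, 12, 3, 4, 13, 1, 9, 5, 6, 16, 8, 2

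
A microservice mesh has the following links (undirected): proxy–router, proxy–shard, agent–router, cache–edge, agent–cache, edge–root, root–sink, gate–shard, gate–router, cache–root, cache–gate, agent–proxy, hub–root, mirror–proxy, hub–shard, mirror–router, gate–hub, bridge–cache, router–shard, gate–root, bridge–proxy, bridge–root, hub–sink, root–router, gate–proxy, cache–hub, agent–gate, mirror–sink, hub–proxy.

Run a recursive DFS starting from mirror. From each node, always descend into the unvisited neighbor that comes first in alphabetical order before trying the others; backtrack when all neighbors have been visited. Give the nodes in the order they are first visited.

Visit mirror
mirror → proxy
proxy → agent
agent → cache
cache → bridge
bridge → root
root → edge
root → gate
gate → hub
hub → shard
shard → router
hub → sink

mirror, proxy, agent, cache, bridge, root, edge, gate, hub, shard, router, sink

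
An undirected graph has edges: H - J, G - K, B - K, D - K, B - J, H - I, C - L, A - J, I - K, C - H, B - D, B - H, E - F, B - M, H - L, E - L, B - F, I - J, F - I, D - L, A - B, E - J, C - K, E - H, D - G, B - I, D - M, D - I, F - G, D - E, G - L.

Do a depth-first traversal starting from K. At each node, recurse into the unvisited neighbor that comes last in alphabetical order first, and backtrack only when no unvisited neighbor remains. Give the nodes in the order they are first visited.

Visit K
K → I
I → J
J → H
H → L
L → G
G → F
F → E
E → D
D → M
M → B
B → A
L → C

K -> I -> J -> H -> L -> G -> F -> E -> D -> M -> B -> A -> C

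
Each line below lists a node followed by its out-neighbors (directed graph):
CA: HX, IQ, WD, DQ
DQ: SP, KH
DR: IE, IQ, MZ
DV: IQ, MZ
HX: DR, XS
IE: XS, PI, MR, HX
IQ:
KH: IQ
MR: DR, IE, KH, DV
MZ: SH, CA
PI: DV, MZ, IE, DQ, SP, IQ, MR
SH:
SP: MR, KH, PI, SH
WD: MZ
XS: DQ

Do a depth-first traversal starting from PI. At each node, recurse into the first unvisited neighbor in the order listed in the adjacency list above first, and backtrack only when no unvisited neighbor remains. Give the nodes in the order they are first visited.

Visit PI
PI → DV
DV → IQ
DV → MZ
MZ → SH
MZ → CA
CA → HX
HX → DR
DR → IE
IE → XS
XS → DQ
DQ → SP
SP → MR
MR → KH
CA → WD

PI -> DV -> IQ -> MZ -> SH -> CA -> HX -> DR -> IE -> XS -> DQ -> SP -> MR -> KH -> WD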